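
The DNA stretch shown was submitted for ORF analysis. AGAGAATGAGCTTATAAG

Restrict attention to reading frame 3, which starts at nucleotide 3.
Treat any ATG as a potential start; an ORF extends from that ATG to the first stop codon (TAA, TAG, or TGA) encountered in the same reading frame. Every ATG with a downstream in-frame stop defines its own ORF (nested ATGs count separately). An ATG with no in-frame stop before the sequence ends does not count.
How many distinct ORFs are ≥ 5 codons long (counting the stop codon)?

Frame 3: AGA ATG AGC TTA TAA — ATG at 6, stop TAA at 15 → 12 nt.
No ORF reaches 5 codons. Count = 0.

0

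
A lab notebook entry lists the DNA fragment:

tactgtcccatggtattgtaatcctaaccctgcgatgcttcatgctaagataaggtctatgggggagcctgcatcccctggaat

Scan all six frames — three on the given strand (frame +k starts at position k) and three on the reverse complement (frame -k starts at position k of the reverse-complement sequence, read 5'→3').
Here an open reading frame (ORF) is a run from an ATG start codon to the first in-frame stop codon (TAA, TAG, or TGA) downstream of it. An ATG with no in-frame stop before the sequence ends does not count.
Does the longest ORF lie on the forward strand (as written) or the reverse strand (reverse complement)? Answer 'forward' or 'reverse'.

reverse

Reverse complement (5'→3'): ATTCCAGGGGATGCAGGCTCCCCCATAGACCTTATCTTAGCATGAAGCATCGCAGGGTTAGGATTACAATACCATGGGACAGTA
Frame +1: TAC TGT CCC ATG GTA TTG TAA TCC TAA CCC TGC GAT GCT TCA TGC TAA GAT AAG GTC TAT GGG GGA GCC TGC ATC CCC TGG AAT — ATG at 10, stop TAA at 19 → 12 nt.
Frame +2: ACT GTC CCA TGG TAT TGT AAT CCT AAC CCT GCG ATG CTT CAT GCT AAG ATA AGG TCT ATG GGG GAG CCT GCA TCC CCT GGA — no ATG→stop ORF.
Frame +3: CTG TCC CAT GGT ATT GTA ATC CTA ACC CTG CGA TGC TTC ATG CTA AGA TAA GGT CTA TGG GGG AGC CTG CAT CCC CTG GAA — ATG at 42, stop TAA at 51 → 12 nt.
Frame -1: ATT CCA GGG GAT GCA GGC TCC CCC ATA GAC CTT ATC TTA GCA TGA AGC ATC GCA GGG TTA GGA TTA CAA TAC CAT GGG ACA GTA — no ATG→stop ORF.
Frame -2: TTC CAG GGG ATG CAG GCT CCC CCA TAG ACC TTA TCT TAG CAT GAA GCA TCG CAG GGT TAG GAT TAC AAT ACC ATG GGA CAG — ATG at 11, stop TAG at 26 → 18 nt.
Frame -3: TCC AGG GGA TGC AGG CTC CCC CAT AGA CCT TAT CTT AGC ATG AAG CAT CGC AGG GTT AGG ATT ACA ATA CCA TGG GAC AGT — no ATG→stop ORF.
Forward-strand max 12 nt; reverse-strand max 18 nt. The reverse strand has the longer ORF.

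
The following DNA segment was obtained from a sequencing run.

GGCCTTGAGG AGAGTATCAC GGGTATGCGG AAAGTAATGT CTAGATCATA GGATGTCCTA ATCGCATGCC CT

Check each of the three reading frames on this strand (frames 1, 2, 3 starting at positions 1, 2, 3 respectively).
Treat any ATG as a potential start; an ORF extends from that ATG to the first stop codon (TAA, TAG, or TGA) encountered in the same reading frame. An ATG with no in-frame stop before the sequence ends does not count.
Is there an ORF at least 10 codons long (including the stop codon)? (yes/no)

no

Frame 1: GGC CTT GAG GAG AGT ATC ACG GGT ATG CGG AAA GTA ATG TCT AGA TCA TAG GAT GTC CTA ATC GCA TGC CCT — ATG at 25, stop TAG at 49 → 27 nt; ATG at 37, stop TAG at 49 → 15 nt.
Frame 2: GCC TTG AGG AGA GTA TCA CGG GTA TGC GGA AAG TAA TGT CTA GAT CAT AGG ATG TCC TAA TCG CAT GCC — ATG at 53, stop TAA at 59 → 9 nt.
Frame 3: CCT TGA GGA GAG TAT CAC GGG TAT GCG GAA AGT AAT GTC TAG ATC ATA GGA TGT CCT AAT CGC ATG CCC — no ATG→stop ORF.
Largest ORF found is 9 codons < 10, so no.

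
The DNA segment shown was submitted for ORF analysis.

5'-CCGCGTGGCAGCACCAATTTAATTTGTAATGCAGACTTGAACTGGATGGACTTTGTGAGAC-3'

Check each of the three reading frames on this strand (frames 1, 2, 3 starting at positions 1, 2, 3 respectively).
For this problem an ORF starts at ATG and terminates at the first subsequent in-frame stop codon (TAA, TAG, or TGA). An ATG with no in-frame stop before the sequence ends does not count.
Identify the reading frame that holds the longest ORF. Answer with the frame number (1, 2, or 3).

2

Frame 1: CCG CGT GGC AGC ACC AAT TTA ATT TGT AAT GCA GAC TTG AAC TGG ATG GAC TTT GTG AGA — no ATG→stop ORF.
Frame 2: CGC GTG GCA GCA CCA ATT TAA TTT GTA ATG CAG ACT TGA ACT GGA TGG ACT TTG TGA GAC — ATG at 29, stop TGA at 38 → 12 nt.
Frame 3: GCG TGG CAG CAC CAA TTT AAT TTG TAA TGC AGA CTT GAA CTG GAT GGA CTT TGT GAG — no ATG→stop ORF.
Longest ORF is 12 nt in frame 2 (positions 29–40).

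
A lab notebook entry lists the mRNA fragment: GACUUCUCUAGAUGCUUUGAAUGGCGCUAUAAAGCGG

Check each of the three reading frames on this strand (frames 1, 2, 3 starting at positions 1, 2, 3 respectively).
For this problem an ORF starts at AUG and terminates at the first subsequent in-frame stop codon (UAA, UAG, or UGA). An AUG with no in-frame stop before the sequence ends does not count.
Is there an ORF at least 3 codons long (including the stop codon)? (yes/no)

yes

Frame 1: GAC UUC UCU AGA UGC UUU GAA UGG CGC UAU AAA GCG — no AUG→stop ORF.
Frame 2: ACU UCU CUA GAU GCU UUG AAU GGC GCU AUA AAG CGG — no AUG→stop ORF.
Frame 3: CUU CUC UAG AUG CUU UGA AUG GCG CUA UAA AGC — AUG at 12, stop UGA at 18 → 9 nt; AUG at 21, stop UAA at 30 → 12 nt.
Frame 3 has an ORF of 3 codons (positions 12–20) ≥ 3, so yes.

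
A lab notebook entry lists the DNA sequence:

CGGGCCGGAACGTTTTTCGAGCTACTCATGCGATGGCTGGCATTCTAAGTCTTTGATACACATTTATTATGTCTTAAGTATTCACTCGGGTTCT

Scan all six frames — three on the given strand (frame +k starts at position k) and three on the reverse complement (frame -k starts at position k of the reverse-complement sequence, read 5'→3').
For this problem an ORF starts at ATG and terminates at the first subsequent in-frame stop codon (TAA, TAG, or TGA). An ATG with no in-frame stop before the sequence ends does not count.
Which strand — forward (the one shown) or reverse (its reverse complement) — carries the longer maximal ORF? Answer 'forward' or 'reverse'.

reverse

Reverse complement (5'→3'): AGAACCCGAGTGAATACTTAAGACATAATAAATGTGTATCAAAGACTTAGAATGCCAGCCATCGCATGAGTAGCTCGAAAAACGTTCCGGCCCG
Frame +1: CGG GCC GGA ACG TTT TTC GAG CTA CTC ATG CGA TGG CTG GCA TTC TAA GTC TTT GAT ACA CAT TTA TTA TGT CTT AAG TAT TCA CTC GGG TTC — ATG at 28, stop TAA at 46 → 21 nt.
Frame +2: GGG CCG GAA CGT TTT TCG AGC TAC TCA TGC GAT GGC TGG CAT TCT AAG TCT TTG ATA CAC ATT TAT TAT GTC TTA AGT ATT CAC TCG GGT TCT — no ATG→stop ORF.
Frame +3: GGC CGG AAC GTT TTT CGA GCT ACT CAT GCG ATG GCT GGC ATT CTA AGT CTT TGA TAC ACA TTT ATT ATG TCT TAA GTA TTC ACT CGG GTT — ATG at 33, stop TGA at 54 → 24 nt; ATG at 69, stop TAA at 75 → 9 nt.
Frame -1: AGA ACC CGA GTG AAT ACT TAA GAC ATA ATA AAT GTG TAT CAA AGA CTT AGA ATG CCA GCC ATC GCA TGA GTA GCT CGA AAA ACG TTC CGG CCC — ATG at 52, stop TGA at 67 → 18 nt.
Frame -2: GAA CCC GAG TGA ATA CTT AAG ACA TAA TAA ATG TGT ATC AAA GAC TTA GAA TGC CAG CCA TCG CAT GAG TAG CTC GAA AAA CGT TCC GGC CCG — ATG at 32, stop TAG at 71 → 42 nt.
Frame -3: AAC CCG AGT GAA TAC TTA AGA CAT AAT AAA TGT GTA TCA AAG ACT TAG AAT GCC AGC CAT CGC ATG AGT AGC TCG AAA AAC GTT CCG GCC — no ATG→stop ORF.
Forward-strand max 24 nt; reverse-strand max 42 nt. The reverse strand has the longer ORF.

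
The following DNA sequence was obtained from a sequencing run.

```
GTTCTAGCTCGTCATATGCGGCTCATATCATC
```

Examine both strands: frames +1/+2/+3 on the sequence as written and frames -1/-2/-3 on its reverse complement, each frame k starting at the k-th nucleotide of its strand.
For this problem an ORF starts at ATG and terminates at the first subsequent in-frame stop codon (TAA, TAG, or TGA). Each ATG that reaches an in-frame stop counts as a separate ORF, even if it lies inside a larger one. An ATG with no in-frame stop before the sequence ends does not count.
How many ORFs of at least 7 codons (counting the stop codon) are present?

0

Reverse complement (5'→3'): GATGATATGAGCCGCATATGACGAGCTAGAAC
Frame +1: GTT CTA GCT CGT CAT ATG CGG CTC ATA TCA — no ATG→stop ORF.
Frame +2: TTC TAG CTC GTC ATA TGC GGC TCA TAT CAT — no ATG→stop ORF.
Frame +3: TCT AGC TCG TCA TAT GCG GCT CAT ATC ATC — no ATG→stop ORF.
Frame -1: GAT GAT ATG AGC CGC ATA TGA CGA GCT AGA — ATG at 7, stop TGA at 19 → 15 nt.
Frame -2: ATG ATA TGA GCC GCA TAT GAC GAG CTA GAA — ATG at 2, stop TGA at 8 → 9 nt.
Frame -3: TGA TAT GAG CCG CAT ATG ACG AGC TAG AAC — ATG at 18, stop TAG at 27 → 12 nt.
No ORF reaches 7 codons. Count = 0.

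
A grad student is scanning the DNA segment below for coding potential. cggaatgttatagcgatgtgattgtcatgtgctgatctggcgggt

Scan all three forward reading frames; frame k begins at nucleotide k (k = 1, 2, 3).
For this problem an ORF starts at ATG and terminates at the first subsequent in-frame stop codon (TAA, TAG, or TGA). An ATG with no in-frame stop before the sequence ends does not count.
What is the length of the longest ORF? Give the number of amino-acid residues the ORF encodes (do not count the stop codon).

2

Frame 1: CGG AAT GTT ATA GCG ATG TGA TTG TCA TGT GCT GAT CTG GCG GGT — ATG at 16, stop TGA at 19 → 6 nt.
Frame 2: GGA ATG TTA TAG CGA TGT GAT TGT CAT GTG CTG ATC TGG CGG — ATG at 5, stop TAG at 11 → 9 nt.
Frame 3: GAA TGT TAT AGC GAT GTG ATT GTC ATG TGC TGA TCT GGC GGG — ATG at 27, stop TGA at 33 → 9 nt.
Longest: frame 2, positions 5–13, 9 nt = 3 codons = 2 aa. → 2 amino acids.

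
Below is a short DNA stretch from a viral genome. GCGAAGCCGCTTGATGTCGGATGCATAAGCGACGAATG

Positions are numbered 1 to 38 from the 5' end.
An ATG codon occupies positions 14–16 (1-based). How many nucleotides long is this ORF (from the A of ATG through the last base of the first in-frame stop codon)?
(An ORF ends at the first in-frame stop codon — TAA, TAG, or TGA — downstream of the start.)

15

Codons from position 14: ATG (14–16), TCG (17–19), GAT (20–22), GCA (23–25), TAA (26–28).
TAA is the first in-frame stop; ORF spans 14–28, 15 nucleotides.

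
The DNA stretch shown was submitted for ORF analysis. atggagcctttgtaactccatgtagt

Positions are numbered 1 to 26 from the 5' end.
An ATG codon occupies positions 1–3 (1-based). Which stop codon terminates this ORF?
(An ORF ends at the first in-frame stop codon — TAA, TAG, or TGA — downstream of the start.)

Codons from position 1: ATG (1–3), GAG (4–6), CCT (7–9), TTG (10–12), TAA (13–15).
The first in-frame stop codon is TAA.

TAA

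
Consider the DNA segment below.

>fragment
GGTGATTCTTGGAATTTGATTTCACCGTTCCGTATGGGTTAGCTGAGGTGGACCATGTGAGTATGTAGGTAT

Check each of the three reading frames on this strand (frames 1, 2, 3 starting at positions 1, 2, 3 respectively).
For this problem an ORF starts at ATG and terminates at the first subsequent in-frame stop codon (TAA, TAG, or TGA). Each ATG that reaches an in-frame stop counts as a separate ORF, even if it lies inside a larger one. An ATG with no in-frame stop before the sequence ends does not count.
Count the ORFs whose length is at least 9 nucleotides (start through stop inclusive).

1

Frame 1: GGT GAT TCT TGG AAT TTG ATT TCA CCG TTC CGT ATG GGT TAG CTG AGG TGG ACC ATG TGA GTA TGT AGG TAT — ATG at 34, stop TAG at 40 → 9 nt; ATG at 55, stop TGA at 58 → 6 nt.
Frame 2: GTG ATT CTT GGA ATT TGA TTT CAC CGT TCC GTA TGG GTT AGC TGA GGT GGA CCA TGT GAG TAT GTA GGT — no ATG→stop ORF.
Frame 3: TGA TTC TTG GAA TTT GAT TTC ACC GTT CCG TAT GGG TTA GCT GAG GTG GAC CAT GTG AGT ATG TAG GTA — ATG at 63, stop TAG at 66 → 6 nt.
ORFs ≥ 9 nucleotides: frame 1 34–42 (9 nucleotides). Count = 1.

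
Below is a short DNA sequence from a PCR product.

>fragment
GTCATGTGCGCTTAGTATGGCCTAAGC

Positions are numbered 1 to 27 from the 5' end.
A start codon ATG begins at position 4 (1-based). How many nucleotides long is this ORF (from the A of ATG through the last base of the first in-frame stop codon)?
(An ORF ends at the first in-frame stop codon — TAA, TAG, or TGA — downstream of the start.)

12

Codons from position 4: ATG (4–6), TGC (7–9), GCT (10–12), TAG (13–15).
TAG is the first in-frame stop; ORF spans 4–15, 12 nucleotides.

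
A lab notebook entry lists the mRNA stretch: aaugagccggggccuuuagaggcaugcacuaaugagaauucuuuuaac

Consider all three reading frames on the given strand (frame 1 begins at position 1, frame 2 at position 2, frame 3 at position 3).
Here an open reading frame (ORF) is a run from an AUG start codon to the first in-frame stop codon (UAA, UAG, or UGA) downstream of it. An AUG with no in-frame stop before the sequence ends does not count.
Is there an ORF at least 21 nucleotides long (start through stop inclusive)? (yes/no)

no

Frame 1: AAU GAG CCG GGG CCU UUA GAG GCA UGC ACU AAU GAG AAU UCU UUU AAC — no AUG→stop ORF.
Frame 2: AUG AGC CGG GGC CUU UAG AGG CAU GCA CUA AUG AGA AUU CUU UUA — AUG at 2, stop UAG at 17 → 18 nt.
Frame 3: UGA GCC GGG GCC UUU AGA GGC AUG CAC UAA UGA GAA UUC UUU UAA — AUG at 24, stop UAA at 30 → 9 nt.
Largest ORF found is 18 nucleotides < 21, so no.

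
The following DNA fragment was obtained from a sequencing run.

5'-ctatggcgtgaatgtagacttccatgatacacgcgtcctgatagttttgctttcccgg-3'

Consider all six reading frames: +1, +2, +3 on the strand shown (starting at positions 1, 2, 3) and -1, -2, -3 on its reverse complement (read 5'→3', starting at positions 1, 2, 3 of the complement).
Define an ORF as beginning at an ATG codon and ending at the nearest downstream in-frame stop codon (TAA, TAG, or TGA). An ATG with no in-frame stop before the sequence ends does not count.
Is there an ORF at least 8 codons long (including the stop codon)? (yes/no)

no

Reverse complement (5'→3'): CCGGGAAAGCAAAACTATCAGGACGCGTGTATCATGGAAGTCTACATTCACGCCATAG
Frame +1: CTA TGG CGT GAA TGT AGA CTT CCA TGA TAC ACG CGT CCT GAT AGT TTT GCT TTC CCG — no ATG→stop ORF.
Frame +2: TAT GGC GTG AAT GTA GAC TTC CAT GAT ACA CGC GTC CTG ATA GTT TTG CTT TCC CGG — no ATG→stop ORF.
Frame +3: ATG GCG TGA ATG TAG ACT TCC ATG ATA CAC GCG TCC TGA TAG TTT TGC TTT CCC — ATG at 3, stop TGA at 9 → 9 nt; ATG at 12, stop TAG at 15 → 6 nt; ATG at 24, stop TGA at 39 → 18 nt.
Frame -1: CCG GGA AAG CAA AAC TAT CAG GAC GCG TGT ATC ATG GAA GTC TAC ATT CAC GCC ATA — no ATG→stop ORF.
Frame -2: CGG GAA AGC AAA ACT ATC AGG ACG CGT GTA TCA TGG AAG TCT ACA TTC ACG CCA TAG — no ATG→stop ORF.
Frame -3: GGG AAA GCA AAA CTA TCA GGA CGC GTG TAT CAT GGA AGT CTA CAT TCA CGC CAT — no ATG→stop ORF.
Largest ORF found is 6 codons < 8, so no.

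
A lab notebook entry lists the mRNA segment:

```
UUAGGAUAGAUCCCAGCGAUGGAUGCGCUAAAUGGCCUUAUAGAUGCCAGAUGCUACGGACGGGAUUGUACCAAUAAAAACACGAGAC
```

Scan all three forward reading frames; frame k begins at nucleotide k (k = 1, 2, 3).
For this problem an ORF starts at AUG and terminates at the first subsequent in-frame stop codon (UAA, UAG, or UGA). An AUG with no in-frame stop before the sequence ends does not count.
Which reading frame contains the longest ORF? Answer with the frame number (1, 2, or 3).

Frame 1: UUA GGA UAG AUC CCA GCG AUG GAU GCG CUA AAU GGC CUU AUA GAU GCC AGA UGC UAC GGA CGG GAU UGU ACC AAU AAA AAC ACG AGA — no AUG→stop ORF.
Frame 2: UAG GAU AGA UCC CAG CGA UGG AUG CGC UAA AUG GCC UUA UAG AUG CCA GAU GCU ACG GAC GGG AUU GUA CCA AUA AAA ACA CGA GAC — AUG at 23, stop UAA at 29 → 9 nt; AUG at 32, stop UAG at 41 → 12 nt.
Frame 3: AGG AUA GAU CCC AGC GAU GGA UGC GCU AAA UGG CCU UAU AGA UGC CAG AUG CUA CGG ACG GGA UUG UAC CAA UAA AAA CAC GAG — AUG at 51, stop UAA at 75 → 27 nt.
Longest ORF is 27 nt in frame 3 (positions 51–77).

3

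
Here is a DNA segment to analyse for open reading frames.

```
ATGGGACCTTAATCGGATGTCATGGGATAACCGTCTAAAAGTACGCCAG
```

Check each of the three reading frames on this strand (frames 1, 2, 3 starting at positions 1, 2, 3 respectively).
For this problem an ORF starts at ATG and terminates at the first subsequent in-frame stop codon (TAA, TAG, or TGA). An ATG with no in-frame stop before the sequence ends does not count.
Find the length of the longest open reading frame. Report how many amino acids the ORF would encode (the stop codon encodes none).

3

Frame 1: ATG GGA CCT TAA TCG GAT GTC ATG GGA TAA CCG TCT AAA AGT ACG CCA — ATG at 1, stop TAA at 10 → 12 nt; ATG at 22, stop TAA at 28 → 9 nt.
Frame 2: TGG GAC CTT AAT CGG ATG TCA TGG GAT AAC CGT CTA AAA GTA CGC CAG — no ATG→stop ORF.
Frame 3: GGG ACC TTA ATC GGA TGT CAT GGG ATA ACC GTC TAA AAG TAC GCC — no ATG→stop ORF.
Longest: frame 1, positions 1–12, 12 nt = 4 codons = 3 aa. → 3 amino acids.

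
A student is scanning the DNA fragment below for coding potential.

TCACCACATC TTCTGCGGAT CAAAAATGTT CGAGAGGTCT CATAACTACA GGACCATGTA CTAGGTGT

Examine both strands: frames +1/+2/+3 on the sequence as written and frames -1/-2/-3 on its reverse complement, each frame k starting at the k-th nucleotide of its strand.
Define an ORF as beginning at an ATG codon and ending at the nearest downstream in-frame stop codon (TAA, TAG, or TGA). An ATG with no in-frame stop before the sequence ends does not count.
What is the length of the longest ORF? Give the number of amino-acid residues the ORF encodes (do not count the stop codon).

12

Reverse complement (5'→3'): ACACCTAGTACATGGTCCTGTAGTTATGAGACCTCTCGAACATTTTTGATCCGCAGAAGATGTGGTGA
Frame +1: TCA CCA CAT CTT CTG CGG ATC AAA AAT GTT CGA GAG GTC TCA TAA CTA CAG GAC CAT GTA CTA GGT — no ATG→stop ORF.
Frame +2: CAC CAC ATC TTC TGC GGA TCA AAA ATG TTC GAG AGG TCT CAT AAC TAC AGG ACC ATG TAC TAG GTG — ATG at 26, stop TAG at 62 → 39 nt; ATG at 56, stop TAG at 62 → 9 nt.
Frame +3: ACC ACA TCT TCT GCG GAT CAA AAA TGT TCG AGA GGT CTC ATA ACT ACA GGA CCA TGT ACT AGG TGT — no ATG→stop ORF.
Frame -1: ACA CCT AGT ACA TGG TCC TGT AGT TAT GAG ACC TCT CGA ACA TTT TTG ATC CGC AGA AGA TGT GGT — no ATG→stop ORF.
Frame -2: CAC CTA GTA CAT GGT CCT GTA GTT ATG AGA CCT CTC GAA CAT TTT TGA TCC GCA GAA GAT GTG GTG — ATG at 26, stop TGA at 47 → 24 nt.
Frame -3: ACC TAG TAC ATG GTC CTG TAG TTA TGA GAC CTC TCG AAC ATT TTT GAT CCG CAG AAG ATG TGG TGA — ATG at 12, stop TAG at 21 → 12 nt; ATG at 60, stop TGA at 66 → 9 nt.
Longest: frame +2, positions 26–64, 39 nt = 13 codons = 12 aa. → 12 amino acids.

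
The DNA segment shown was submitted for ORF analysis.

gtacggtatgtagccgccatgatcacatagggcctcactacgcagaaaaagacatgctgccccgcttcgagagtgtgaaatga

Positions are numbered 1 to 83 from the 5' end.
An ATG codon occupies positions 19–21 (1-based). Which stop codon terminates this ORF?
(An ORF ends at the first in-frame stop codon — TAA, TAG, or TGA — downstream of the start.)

TAG

Codons from position 19: ATG (19–21), ATC (22–24), ACA (25–27), TAG (28–30).
The first in-frame stop codon is TAG.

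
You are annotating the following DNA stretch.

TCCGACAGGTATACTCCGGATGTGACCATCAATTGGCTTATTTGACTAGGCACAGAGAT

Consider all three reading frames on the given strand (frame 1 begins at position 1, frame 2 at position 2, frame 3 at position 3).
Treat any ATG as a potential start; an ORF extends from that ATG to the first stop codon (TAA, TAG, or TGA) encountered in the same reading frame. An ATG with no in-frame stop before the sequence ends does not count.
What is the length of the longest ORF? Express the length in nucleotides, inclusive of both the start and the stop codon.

6

Frame 1: TCC GAC AGG TAT ACT CCG GAT GTG ACC ATC AAT TGG CTT ATT TGA CTA GGC ACA GAG — no ATG→stop ORF.
Frame 2: CCG ACA GGT ATA CTC CGG ATG TGA CCA TCA ATT GGC TTA TTT GAC TAG GCA CAG AGA — ATG at 20, stop TGA at 23 → 6 nt.
Frame 3: CGA CAG GTA TAC TCC GGA TGT GAC CAT CAA TTG GCT TAT TTG ACT AGG CAC AGA GAT — no ATG→stop ORF.
Longest: frame 2, positions 20–25, 6 nt = 2 codons = 1 aa. → 6 nucleotides.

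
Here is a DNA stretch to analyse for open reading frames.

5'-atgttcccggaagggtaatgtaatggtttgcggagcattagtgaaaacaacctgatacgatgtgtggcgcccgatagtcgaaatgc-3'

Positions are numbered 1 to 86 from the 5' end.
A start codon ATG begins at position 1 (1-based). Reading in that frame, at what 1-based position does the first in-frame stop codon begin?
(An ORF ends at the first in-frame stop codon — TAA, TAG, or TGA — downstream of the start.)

16

Codons from position 1: ATG (1–3), TTC (4–6), CCG (7–9), GAA (10–12), GGG (13–15), TAA (16–18).
TAA is a stop codon; it begins at position 16.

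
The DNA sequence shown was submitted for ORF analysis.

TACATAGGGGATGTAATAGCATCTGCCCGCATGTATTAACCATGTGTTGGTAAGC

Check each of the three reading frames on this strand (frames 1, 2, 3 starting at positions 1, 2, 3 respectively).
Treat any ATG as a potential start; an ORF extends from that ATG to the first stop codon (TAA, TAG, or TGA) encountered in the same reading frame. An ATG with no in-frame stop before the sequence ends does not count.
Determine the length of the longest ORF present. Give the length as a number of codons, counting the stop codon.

4

Frame 1: TAC ATA GGG GAT GTA ATA GCA TCT GCC CGC ATG TAT TAA CCA TGT GTT GGT AAG — ATG at 31, stop TAA at 37 → 9 nt.
Frame 2: ACA TAG GGG ATG TAA TAG CAT CTG CCC GCA TGT ATT AAC CAT GTG TTG GTA AGC — ATG at 11, stop TAA at 14 → 6 nt.
Frame 3: CAT AGG GGA TGT AAT AGC ATC TGC CCG CAT GTA TTA ACC ATG TGT TGG TAA — ATG at 42, stop TAA at 51 → 12 nt.
Longest: frame 3, positions 42–53, 12 nt = 4 codons = 3 aa. → 4 codons.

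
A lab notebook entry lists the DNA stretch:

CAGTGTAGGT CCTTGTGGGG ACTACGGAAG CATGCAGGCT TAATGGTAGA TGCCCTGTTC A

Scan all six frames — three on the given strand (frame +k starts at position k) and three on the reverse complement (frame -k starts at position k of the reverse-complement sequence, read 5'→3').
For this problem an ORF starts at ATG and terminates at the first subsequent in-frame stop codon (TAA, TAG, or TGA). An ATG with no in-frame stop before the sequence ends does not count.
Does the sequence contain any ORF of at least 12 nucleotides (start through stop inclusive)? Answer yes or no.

yes

Reverse complement (5'→3'): TGAACAGGGCATCTACCATTAAGCCTGCATGCTTCCGTAGTCCCCACAAGGACCTACACTG
Frame +1: CAG TGT AGG TCC TTG TGG GGA CTA CGG AAG CAT GCA GGC TTA ATG GTA GAT GCC CTG TTC — no ATG→stop ORF.
Frame +2: AGT GTA GGT CCT TGT GGG GAC TAC GGA AGC ATG CAG GCT TAA TGG TAG ATG CCC TGT TCA — ATG at 32, stop TAA at 41 → 12 nt.
Frame +3: GTG TAG GTC CTT GTG GGG ACT ACG GAA GCA TGC AGG CTT AAT GGT AGA TGC CCT GTT — no ATG→stop ORF.
Frame -1: TGA ACA GGG CAT CTA CCA TTA AGC CTG CAT GCT TCC GTA GTC CCC ACA AGG ACC TAC ACT — no ATG→stop ORF.
Frame -2: GAA CAG GGC ATC TAC CAT TAA GCC TGC ATG CTT CCG TAG TCC CCA CAA GGA CCT ACA CTG — ATG at 29, stop TAG at 38 → 12 nt.
Frame -3: AAC AGG GCA TCT ACC ATT AAG CCT GCA TGC TTC CGT AGT CCC CAC AAG GAC CTA CAC — no ATG→stop ORF.
Frame +2 has an ORF of 12 nucleotides (positions 32–43) ≥ 12, so yes.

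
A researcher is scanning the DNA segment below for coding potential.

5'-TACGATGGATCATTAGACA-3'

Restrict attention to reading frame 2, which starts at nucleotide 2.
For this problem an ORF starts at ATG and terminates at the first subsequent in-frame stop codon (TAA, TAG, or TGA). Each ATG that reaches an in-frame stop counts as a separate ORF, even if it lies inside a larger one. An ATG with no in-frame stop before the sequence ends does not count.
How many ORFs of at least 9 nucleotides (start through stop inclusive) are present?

1

Frame 2: ACG ATG GAT CAT TAG ACA — ATG at 5, stop TAG at 14 → 12 nt.
ORFs ≥ 9 nucleotides: frame 2 5–16 (12 nucleotides). Count = 1.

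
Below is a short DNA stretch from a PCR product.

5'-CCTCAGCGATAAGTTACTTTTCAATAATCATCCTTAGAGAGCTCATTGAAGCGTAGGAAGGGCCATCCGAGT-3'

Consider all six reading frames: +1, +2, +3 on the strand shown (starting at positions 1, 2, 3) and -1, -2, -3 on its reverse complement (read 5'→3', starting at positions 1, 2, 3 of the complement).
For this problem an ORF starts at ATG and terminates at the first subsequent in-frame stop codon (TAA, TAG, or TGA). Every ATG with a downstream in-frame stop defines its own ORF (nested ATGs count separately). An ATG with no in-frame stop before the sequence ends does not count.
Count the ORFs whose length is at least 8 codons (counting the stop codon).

Reverse complement (5'→3'): ACTCGGATGGCCCTTCCTACGCTTCAATGAGCTCTCTAAGGATGATTATTGAAAAGTAACTTATCGCTGAGG
Frame +1: CCT CAG CGA TAA GTT ACT TTT CAA TAA TCA TCC TTA GAG AGC TCA TTG AAG CGT AGG AAG GGC CAT CCG AGT — no ATG→stop ORF.
Frame +2: CTC AGC GAT AAG TTA CTT TTC AAT AAT CAT CCT TAG AGA GCT CAT TGA AGC GTA GGA AGG GCC ATC CGA — no ATG→stop ORF.
Frame +3: TCA GCG ATA AGT TAC TTT TCA ATA ATC ATC CTT AGA GAG CTC ATT GAA GCG TAG GAA GGG CCA TCC GAG — no ATG→stop ORF.
Frame -1: ACT CGG ATG GCC CTT CCT ACG CTT CAA TGA GCT CTC TAA GGA TGA TTA TTG AAA AGT AAC TTA TCG CTG AGG — ATG at 7, stop TGA at 28 → 24 nt.
Frame -2: CTC GGA TGG CCC TTC CTA CGC TTC AAT GAG CTC TCT AAG GAT GAT TAT TGA AAA GTA ACT TAT CGC TGA — no ATG→stop ORF.
Frame -3: TCG GAT GGC CCT TCC TAC GCT TCA ATG AGC TCT CTA AGG ATG ATT ATT GAA AAG TAA CTT ATC GCT GAG — ATG at 27, stop TAA at 57 → 33 nt; ATG at 42, stop TAA at 57 → 18 nt.
ORFs ≥ 8 codons: frame -1 7–30 (8 codons), frame -3 27–59 (11 codons). Count = 2.

2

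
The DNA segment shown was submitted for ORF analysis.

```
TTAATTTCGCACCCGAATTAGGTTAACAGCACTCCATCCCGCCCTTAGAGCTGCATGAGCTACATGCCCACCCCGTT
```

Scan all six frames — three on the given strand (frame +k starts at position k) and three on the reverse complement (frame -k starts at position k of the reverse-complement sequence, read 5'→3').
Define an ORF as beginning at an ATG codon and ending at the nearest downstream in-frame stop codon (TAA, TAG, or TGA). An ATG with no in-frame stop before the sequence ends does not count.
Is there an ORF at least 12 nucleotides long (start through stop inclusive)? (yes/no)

yes

Reverse complement (5'→3'): AACGGGGTGGGCATGTAGCTCATGCAGCTCTAAGGGCGGGATGGAGTGCTGTTAACCTAATTCGGGTGCGAAATTAA
Frame +1: TTA ATT TCG CAC CCG AAT TAG GTT AAC AGC ACT CCA TCC CGC CCT TAG AGC TGC ATG AGC TAC ATG CCC ACC CCG — no ATG→stop ORF.
Frame +2: TAA TTT CGC ACC CGA ATT AGG TTA ACA GCA CTC CAT CCC GCC CTT AGA GCT GCA TGA GCT ACA TGC CCA CCC CGT — no ATG→stop ORF.
Frame +3: AAT TTC GCA CCC GAA TTA GGT TAA CAG CAC TCC ATC CCG CCC TTA GAG CTG CAT GAG CTA CAT GCC CAC CCC GTT — no ATG→stop ORF.
Frame -1: AAC GGG GTG GGC ATG TAG CTC ATG CAG CTC TAA GGG CGG GAT GGA GTG CTG TTA ACC TAA TTC GGG TGC GAA ATT — ATG at 13, stop TAG at 16 → 6 nt; ATG at 22, stop TAA at 31 → 12 nt.
Frame -2: ACG GGG TGG GCA TGT AGC TCA TGC AGC TCT AAG GGC GGG ATG GAG TGC TGT TAA CCT AAT TCG GGT GCG AAA TTA — ATG at 41, stop TAA at 53 → 15 nt.
Frame -3: CGG GGT GGG CAT GTA GCT CAT GCA GCT CTA AGG GCG GGA TGG AGT GCT GTT AAC CTA ATT CGG GTG CGA AAT TAA — no ATG→stop ORF.
Frame -1 has an ORF of 12 nucleotides (positions 22–33) ≥ 12, so yes.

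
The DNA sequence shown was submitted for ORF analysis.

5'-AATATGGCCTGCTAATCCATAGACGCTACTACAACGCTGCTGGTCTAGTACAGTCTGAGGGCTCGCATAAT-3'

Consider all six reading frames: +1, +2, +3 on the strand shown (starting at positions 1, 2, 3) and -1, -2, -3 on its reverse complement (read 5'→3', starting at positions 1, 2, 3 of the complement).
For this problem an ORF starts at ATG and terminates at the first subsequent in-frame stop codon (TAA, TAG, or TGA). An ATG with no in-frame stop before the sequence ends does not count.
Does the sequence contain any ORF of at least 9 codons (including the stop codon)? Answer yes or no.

no

Reverse complement (5'→3'): ATTATGCGAGCCCTCAGACTGTACTAGACCAGCAGCGTTGTAGTAGCGTCTATGGATTAGCAGGCCATATT
Frame +1: AAT ATG GCC TGC TAA TCC ATA GAC GCT ACT ACA ACG CTG CTG GTC TAG TAC AGT CTG AGG GCT CGC ATA — ATG at 4, stop TAA at 13 → 12 nt.
Frame +2: ATA TGG CCT GCT AAT CCA TAG ACG CTA CTA CAA CGC TGC TGG TCT AGT ACA GTC TGA GGG CTC GCA TAA — no ATG→stop ORF.
Frame +3: TAT GGC CTG CTA ATC CAT AGA CGC TAC TAC AAC GCT GCT GGT CTA GTA CAG TCT GAG GGC TCG CAT AAT — no ATG→stop ORF.
Frame -1: ATT ATG CGA GCC CTC AGA CTG TAC TAG ACC AGC AGC GTT GTA GTA GCG TCT ATG GAT TAG CAG GCC ATA — ATG at 4, stop TAG at 25 → 24 nt; ATG at 52, stop TAG at 58 → 9 nt.
Frame -2: TTA TGC GAG CCC TCA GAC TGT ACT AGA CCA GCA GCG TTG TAG TAG CGT CTA TGG ATT AGC AGG CCA TAT — no ATG→stop ORF.
Frame -3: TAT GCG AGC CCT CAG ACT GTA CTA GAC CAG CAG CGT TGT AGT AGC GTC TAT GGA TTA GCA GGC CAT ATT — no ATG→stop ORF.
Largest ORF found is 8 codons < 9, so no.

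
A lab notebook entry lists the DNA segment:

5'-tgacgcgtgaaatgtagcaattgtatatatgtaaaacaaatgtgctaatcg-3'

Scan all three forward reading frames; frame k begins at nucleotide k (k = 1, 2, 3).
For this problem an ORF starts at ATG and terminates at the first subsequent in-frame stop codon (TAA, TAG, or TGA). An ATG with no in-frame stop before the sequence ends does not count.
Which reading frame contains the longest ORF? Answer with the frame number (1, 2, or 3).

1

Frame 1: TGA CGC GTG AAA TGT AGC AAT TGT ATA TAT GTA AAA CAA ATG TGC TAA TCG — ATG at 40, stop TAA at 46 → 9 nt.
Frame 2: GAC GCG TGA AAT GTA GCA ATT GTA TAT ATG TAA AAC AAA TGT GCT AAT — ATG at 29, stop TAA at 32 → 6 nt.
Frame 3: ACG CGT GAA ATG TAG CAA TTG TAT ATA TGT AAA ACA AAT GTG CTA ATC — ATG at 12, stop TAG at 15 → 6 nt.
Longest ORF is 9 nt in frame 1 (positions 40–48).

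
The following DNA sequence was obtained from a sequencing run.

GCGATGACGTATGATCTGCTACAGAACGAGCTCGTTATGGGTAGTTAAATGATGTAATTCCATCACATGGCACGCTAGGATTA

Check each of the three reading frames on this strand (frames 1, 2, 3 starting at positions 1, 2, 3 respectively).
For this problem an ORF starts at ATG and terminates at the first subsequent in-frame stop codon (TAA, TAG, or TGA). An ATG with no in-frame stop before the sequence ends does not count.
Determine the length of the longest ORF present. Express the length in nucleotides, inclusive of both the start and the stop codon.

45

Frame 1: GCG ATG ACG TAT GAT CTG CTA CAG AAC GAG CTC GTT ATG GGT AGT TAA ATG ATG TAA TTC CAT CAC ATG GCA CGC TAG GAT — ATG at 4, stop TAA at 46 → 45 nt; ATG at 37, stop TAA at 46 → 12 nt; ATG at 49, stop TAA at 55 → 9 nt; ATG at 52, stop TAA at 55 → 6 nt; ATG at 67, stop TAG at 76 → 12 nt.
Frame 2: CGA TGA CGT ATG ATC TGC TAC AGA ACG AGC TCG TTA TGG GTA GTT AAA TGA TGT AAT TCC ATC ACA TGG CAC GCT AGG ATT — ATG at 11, stop TGA at 50 → 42 nt.
Frame 3: GAT GAC GTA TGA TCT GCT ACA GAA CGA GCT CGT TAT GGG TAG TTA AAT GAT GTA ATT CCA TCA CAT GGC ACG CTA GGA TTA — no ATG→stop ORF.
Longest: frame 1, positions 4–48, 45 nt = 15 codons = 14 aa. → 45 nucleotides.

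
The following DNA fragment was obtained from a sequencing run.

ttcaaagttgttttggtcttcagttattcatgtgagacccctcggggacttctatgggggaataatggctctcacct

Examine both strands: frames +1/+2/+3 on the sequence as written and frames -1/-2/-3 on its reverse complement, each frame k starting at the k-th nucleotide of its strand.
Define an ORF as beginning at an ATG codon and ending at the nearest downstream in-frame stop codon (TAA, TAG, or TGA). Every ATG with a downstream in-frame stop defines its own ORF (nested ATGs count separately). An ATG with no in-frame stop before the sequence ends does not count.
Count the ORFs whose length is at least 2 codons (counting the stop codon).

Reverse complement (5'→3'): AGGTGAGAGCCATTATTCCCCCATAGAAGTCCCCGAGGGGTCTCACATGAATAACTGAAGACCAAAACAACTTTGAA
Frame +1: TTC AAA GTT GTT TTG GTC TTC AGT TAT TCA TGT GAG ACC CCT CGG GGA CTT CTA TGG GGG AAT AAT GGC TCT CAC — no ATG→stop ORF.
Frame +2: TCA AAG TTG TTT TGG TCT TCA GTT ATT CAT GTG AGA CCC CTC GGG GAC TTC TAT GGG GGA ATA ATG GCT CTC ACC — no ATG→stop ORF.
Frame +3: CAA AGT TGT TTT GGT CTT CAG TTA TTC ATG TGA GAC CCC TCG GGG ACT TCT ATG GGG GAA TAA TGG CTC TCA CCT — ATG at 30, stop TGA at 33 → 6 nt; ATG at 54, stop TAA at 63 → 12 nt.
Frame -1: AGG TGA GAG CCA TTA TTC CCC CAT AGA AGT CCC CGA GGG GTC TCA CAT GAA TAA CTG AAG ACC AAA ACA ACT TTG — no ATG→stop ORF.
Frame -2: GGT GAG AGC CAT TAT TCC CCC ATA GAA GTC CCC GAG GGG TCT CAC ATG AAT AAC TGA AGA CCA AAA CAA CTT TGA — ATG at 47, stop TGA at 56 → 12 nt.
Frame -3: GTG AGA GCC ATT ATT CCC CCA TAG AAG TCC CCG AGG GGT CTC ACA TGA ATA ACT GAA GAC CAA AAC AAC TTT GAA — no ATG→stop ORF.
ORFs ≥ 2 codons: frame +3 30–35 (2 codons), frame +3 54–65 (4 codons), frame -2 47–58 (4 codons). Count = 3.

3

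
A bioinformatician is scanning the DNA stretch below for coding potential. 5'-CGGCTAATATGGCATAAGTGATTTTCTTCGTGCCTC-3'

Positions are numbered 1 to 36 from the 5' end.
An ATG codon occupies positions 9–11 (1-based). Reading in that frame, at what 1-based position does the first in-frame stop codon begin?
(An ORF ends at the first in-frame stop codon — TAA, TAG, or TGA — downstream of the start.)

Codons from position 9: ATG (9–11), GCA (12–14), TAA (15–17).
TAA is a stop codon; it begins at position 15.

15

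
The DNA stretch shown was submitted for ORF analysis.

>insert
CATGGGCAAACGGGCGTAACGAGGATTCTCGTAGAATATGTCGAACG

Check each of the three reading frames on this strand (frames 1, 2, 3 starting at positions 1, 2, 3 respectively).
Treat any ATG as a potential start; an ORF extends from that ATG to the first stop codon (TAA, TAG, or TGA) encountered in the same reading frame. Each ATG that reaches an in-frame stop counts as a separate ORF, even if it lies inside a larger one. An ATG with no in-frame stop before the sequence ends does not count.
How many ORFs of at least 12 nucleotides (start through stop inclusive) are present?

Frame 1: CAT GGG CAA ACG GGC GTA ACG AGG ATT CTC GTA GAA TAT GTC GAA — no ATG→stop ORF.
Frame 2: ATG GGC AAA CGG GCG TAA CGA GGA TTC TCG TAG AAT ATG TCG AAC — ATG at 2, stop TAA at 17 → 18 nt.
Frame 3: TGG GCA AAC GGG CGT AAC GAG GAT TCT CGT AGA ATA TGT CGA ACG — no ATG→stop ORF.
ORFs ≥ 12 nucleotides: frame 2 2–19 (18 nucleotides). Count = 1.

1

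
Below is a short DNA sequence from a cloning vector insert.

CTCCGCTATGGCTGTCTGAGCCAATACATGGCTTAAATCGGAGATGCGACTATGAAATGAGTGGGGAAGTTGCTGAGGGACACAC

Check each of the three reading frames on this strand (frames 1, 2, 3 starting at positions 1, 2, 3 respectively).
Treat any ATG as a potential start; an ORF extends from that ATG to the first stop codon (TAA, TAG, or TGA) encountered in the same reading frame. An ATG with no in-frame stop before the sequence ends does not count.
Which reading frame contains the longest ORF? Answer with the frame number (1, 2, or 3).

2

Frame 1: CTC CGC TAT GGC TGT CTG AGC CAA TAC ATG GCT TAA ATC GGA GAT GCG ACT ATG AAA TGA GTG GGG AAG TTG CTG AGG GAC ACA — ATG at 28, stop TAA at 34 → 9 nt; ATG at 52, stop TGA at 58 → 9 nt.
Frame 2: TCC GCT ATG GCT GTC TGA GCC AAT ACA TGG CTT AAA TCG GAG ATG CGA CTA TGA AAT GAG TGG GGA AGT TGC TGA GGG ACA CAC — ATG at 8, stop TGA at 17 → 12 nt; ATG at 44, stop TGA at 53 → 12 nt.
Frame 3: CCG CTA TGG CTG TCT GAG CCA ATA CAT GGC TTA AAT CGG AGA TGC GAC TAT GAA ATG AGT GGG GAA GTT GCT GAG GGA CAC — no ATG→stop ORF.
Longest ORF is 12 nt in frame 2 (positions 8–19).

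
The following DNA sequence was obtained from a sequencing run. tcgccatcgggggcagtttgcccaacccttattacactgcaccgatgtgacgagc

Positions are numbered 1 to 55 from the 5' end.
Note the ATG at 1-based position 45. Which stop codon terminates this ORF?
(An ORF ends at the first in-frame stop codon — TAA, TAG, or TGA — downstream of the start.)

TGA

Codons from position 45: ATG (45–47), TGA (48–50).
The first in-frame stop codon is TGA.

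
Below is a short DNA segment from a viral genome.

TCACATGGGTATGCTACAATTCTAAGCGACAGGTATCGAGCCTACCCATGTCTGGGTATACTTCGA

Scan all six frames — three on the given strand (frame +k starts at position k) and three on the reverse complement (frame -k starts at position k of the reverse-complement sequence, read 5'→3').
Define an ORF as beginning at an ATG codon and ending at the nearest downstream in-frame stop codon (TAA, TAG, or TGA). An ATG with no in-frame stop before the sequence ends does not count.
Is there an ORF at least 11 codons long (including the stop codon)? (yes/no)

yes

Reverse complement (5'→3'): TCGAAGTATACCCAGACATGGGTAGGCTCGATACCTGTCGCTTAGAATTGTAGCATACCCATGTGA
Frame +1: TCA CAT GGG TAT GCT ACA ATT CTA AGC GAC AGG TAT CGA GCC TAC CCA TGT CTG GGT ATA CTT CGA — no ATG→stop ORF.
Frame +2: CAC ATG GGT ATG CTA CAA TTC TAA GCG ACA GGT ATC GAG CCT ACC CAT GTC TGG GTA TAC TTC — ATG at 5, stop TAA at 23 → 21 nt; ATG at 11, stop TAA at 23 → 15 nt.
Frame +3: ACA TGG GTA TGC TAC AAT TCT AAG CGA CAG GTA TCG AGC CTA CCC ATG TCT GGG TAT ACT TCG — no ATG→stop ORF.
Frame -1: TCG AAG TAT ACC CAG ACA TGG GTA GGC TCG ATA CCT GTC GCT TAG AAT TGT AGC ATA CCC ATG TGA — ATG at 61, stop TGA at 64 → 6 nt.
Frame -2: CGA AGT ATA CCC AGA CAT GGG TAG GCT CGA TAC CTG TCG CTT AGA ATT GTA GCA TAC CCA TGT — no ATG→stop ORF.
Frame -3: GAA GTA TAC CCA GAC ATG GGT AGG CTC GAT ACC TGT CGC TTA GAA TTG TAG CAT ACC CAT GTG — ATG at 18, stop TAG at 51 → 36 nt.
Frame -3 has an ORF of 12 codons (positions 18–53) ≥ 11, so yes.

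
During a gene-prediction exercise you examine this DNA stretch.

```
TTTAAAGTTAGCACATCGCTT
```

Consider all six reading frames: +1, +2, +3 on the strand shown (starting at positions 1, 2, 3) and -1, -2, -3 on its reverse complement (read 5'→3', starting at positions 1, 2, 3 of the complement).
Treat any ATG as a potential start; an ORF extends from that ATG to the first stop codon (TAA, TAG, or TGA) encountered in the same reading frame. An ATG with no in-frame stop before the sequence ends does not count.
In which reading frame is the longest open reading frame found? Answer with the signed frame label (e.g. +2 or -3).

Reverse complement (5'→3'): AAGCGATGTGCTAACTTTAAA
Frame +1: TTT AAA GTT AGC ACA TCG CTT — no ATG→stop ORF.
Frame +2: TTA AAG TTA GCA CAT CGC — no ATG→stop ORF.
Frame +3: TAA AGT TAG CAC ATC GCT — no ATG→stop ORF.
Frame -1: AAG CGA TGT GCT AAC TTT AAA — no ATG→stop ORF.
Frame -2: AGC GAT GTG CTA ACT TTA — no ATG→stop ORF.
Frame -3: GCG ATG TGC TAA CTT TAA — ATG at 6, stop TAA at 12 → 9 nt.
Longest ORF is 9 nt in frame -3 (positions 6–14).

-3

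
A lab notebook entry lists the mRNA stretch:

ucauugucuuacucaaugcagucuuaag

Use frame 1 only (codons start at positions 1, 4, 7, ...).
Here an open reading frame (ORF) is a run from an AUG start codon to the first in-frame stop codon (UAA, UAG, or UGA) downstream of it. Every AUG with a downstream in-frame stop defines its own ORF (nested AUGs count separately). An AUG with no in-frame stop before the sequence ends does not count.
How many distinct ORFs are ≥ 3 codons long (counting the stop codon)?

Frame 1: UCA UUG UCU UAC UCA AUG CAG UCU UAA — AUG at 16, stop UAA at 25 → 12 nt.
ORFs ≥ 3 codons: frame 1 16–27 (4 codons). Count = 1.

1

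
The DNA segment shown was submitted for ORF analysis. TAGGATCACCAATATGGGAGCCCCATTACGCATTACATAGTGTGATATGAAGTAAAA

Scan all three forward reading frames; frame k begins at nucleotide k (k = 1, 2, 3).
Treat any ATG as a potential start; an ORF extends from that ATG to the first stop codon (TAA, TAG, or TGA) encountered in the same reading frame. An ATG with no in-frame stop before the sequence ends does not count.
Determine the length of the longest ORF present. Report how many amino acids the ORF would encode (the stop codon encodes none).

8

Frame 1: TAG GAT CAC CAA TAT GGG AGC CCC ATT ACG CAT TAC ATA GTG TGA TAT GAA GTA AAA — no ATG→stop ORF.
Frame 2: AGG ATC ACC AAT ATG GGA GCC CCA TTA CGC ATT ACA TAG TGT GAT ATG AAG TAA — ATG at 14, stop TAG at 38 → 27 nt; ATG at 47, stop TAA at 53 → 9 nt.
Frame 3: GGA TCA CCA ATA TGG GAG CCC CAT TAC GCA TTA CAT AGT GTG ATA TGA AGT AAA — no ATG→stop ORF.
Longest: frame 2, positions 14–40, 27 nt = 9 codons = 8 aa. → 8 amino acids.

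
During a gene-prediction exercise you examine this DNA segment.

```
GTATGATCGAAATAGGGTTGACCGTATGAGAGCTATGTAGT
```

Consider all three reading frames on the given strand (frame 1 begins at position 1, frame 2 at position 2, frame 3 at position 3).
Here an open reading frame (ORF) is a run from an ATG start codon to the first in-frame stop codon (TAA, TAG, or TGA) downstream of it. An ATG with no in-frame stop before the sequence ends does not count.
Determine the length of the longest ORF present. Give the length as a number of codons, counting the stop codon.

Frame 1: GTA TGA TCG AAA TAG GGT TGA CCG TAT GAG AGC TAT GTA — no ATG→stop ORF.
Frame 2: TAT GAT CGA AAT AGG GTT GAC CGT ATG AGA GCT ATG TAG — ATG at 26, stop TAG at 38 → 15 nt; ATG at 35, stop TAG at 38 → 6 nt.
Frame 3: ATG ATC GAA ATA GGG TTG ACC GTA TGA GAG CTA TGT AGT — ATG at 3, stop TGA at 27 → 27 nt.
Longest: frame 3, positions 3–29, 27 nt = 9 codons = 8 aa. → 9 codons.

9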